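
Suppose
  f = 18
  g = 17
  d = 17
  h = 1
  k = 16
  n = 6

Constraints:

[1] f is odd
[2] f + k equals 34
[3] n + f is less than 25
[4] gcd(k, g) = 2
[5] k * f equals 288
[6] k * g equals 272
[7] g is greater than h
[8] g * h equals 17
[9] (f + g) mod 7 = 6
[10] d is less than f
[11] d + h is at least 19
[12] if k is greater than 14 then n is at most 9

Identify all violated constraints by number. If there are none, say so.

[1] f = 18 is even  FAIL
[2] f + k = 18 + 16 = 34  OK
[3] n + f = 6 + 18 = 24; 24 < 25  OK
[4] gcd(16, 17) = 1, not 2  FAIL
[5] k * f = 16 * 18 = 288  OK
[6] k * g = 16 * 17 = 272  OK
[7] g = 17, h = 1; 17 > 1  OK
[8] g * h = 17 * 1 = 17  OK
[9] f + g = 35; 35 mod 7 = 0, not 6  FAIL
[10] d = 17, f = 18; 17 < 18  OK
[11] d + h = 17 + 1 = 18; 18 < 19, bound 19 not met  FAIL
[12] k = 16 > 14, so we need n ≤ 9; n = 6 ≤ 9  OK

Violated: 1, 4, 9, and 11.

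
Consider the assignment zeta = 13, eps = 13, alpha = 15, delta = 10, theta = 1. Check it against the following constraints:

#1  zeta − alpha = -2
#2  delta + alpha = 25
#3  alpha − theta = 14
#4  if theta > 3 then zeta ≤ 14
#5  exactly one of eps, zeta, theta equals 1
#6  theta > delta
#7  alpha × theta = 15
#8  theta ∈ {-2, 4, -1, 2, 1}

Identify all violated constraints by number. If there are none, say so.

#1 zeta − alpha = 13 − 15 = -2 — satisfied.
#2 delta + alpha = 10 + 15 = 25 — satisfied.
#3 alpha − theta = 15 − 1 = 14 — satisfied.
#4 theta = 1, not > 3; antecedent false, conditional vacuously true — satisfied.
#5 eps=13, zeta=13, theta=1; 1 of them equals 1 — satisfied.
#6 theta = 1, delta = 10; 1 ≤ 10 (want >) — violated.
#7 alpha × theta = 15 × 1 = 15 — satisfied.
#8 theta = 1 is in {-2, 4, -1, 2, 1} — satisfied.

Violated: 6.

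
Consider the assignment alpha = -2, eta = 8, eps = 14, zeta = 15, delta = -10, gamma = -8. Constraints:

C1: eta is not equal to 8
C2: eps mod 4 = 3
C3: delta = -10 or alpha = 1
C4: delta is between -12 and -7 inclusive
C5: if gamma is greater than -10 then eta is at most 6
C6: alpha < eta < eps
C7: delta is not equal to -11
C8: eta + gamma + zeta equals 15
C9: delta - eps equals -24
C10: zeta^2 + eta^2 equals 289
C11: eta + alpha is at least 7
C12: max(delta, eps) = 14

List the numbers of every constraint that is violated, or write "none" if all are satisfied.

Constraints 1, 2, 5, and 11 do not hold.

C1: eta = 8, but 8 is required to differ  false
C2: 14 mod 4 = 2, not 3  false
C3: delta = -10 = -10 (first disjunct)  true
C4: delta = -10 lies in [-12, -7]  true
C5: gamma = -8 > -10, so we need eta ≤ 6; but eta = 8 > 6  false
C6: values -2 < 8 < 14  true
C7: delta = -10, and -10 ≠ -11  true
C8: eta + gamma + zeta = 8 + (-8) + 15 = 15  true
C9: delta - eps = -10 - 14 = -24  true
C10: zeta^2 + eta^2 = 15^2 + 8^2 = 225 + 64 = 289  true
C11: eta + alpha = 8 + (-2) = 6; 6 < 7, bound 7 not met  false
C12: max(-10, 14) = 14  true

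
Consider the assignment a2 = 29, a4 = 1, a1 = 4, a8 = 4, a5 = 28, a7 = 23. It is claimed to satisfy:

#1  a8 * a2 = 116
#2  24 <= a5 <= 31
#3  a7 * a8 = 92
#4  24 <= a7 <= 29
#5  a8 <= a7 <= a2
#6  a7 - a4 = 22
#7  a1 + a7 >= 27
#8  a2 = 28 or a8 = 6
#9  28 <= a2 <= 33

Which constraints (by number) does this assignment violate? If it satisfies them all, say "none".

No — constraints 4, 8 are not satisfied.

#1 a8 * a2 = 4 * 29 = 116 — OK.
#2 a5 = 28 lies in [24, 31] — OK.
#3 a7 * a8 = 23 * 4 = 92 — OK.
#4 a7 = 23 is outside [24, 29] — violated.
#5 values 4 <= 23 <= 29 — OK.
#6 a7 - a4 = 23 - 1 = 22 — OK.
#7 a1 + a7 = 4 + 23 = 27; 27 ≥ 27 — OK.
#8 a2 = 29 ≠ 28 and a8 = 4 ≠ 6; both disjuncts false — violated.
#9 a2 = 29 lies in [28, 33] — OK.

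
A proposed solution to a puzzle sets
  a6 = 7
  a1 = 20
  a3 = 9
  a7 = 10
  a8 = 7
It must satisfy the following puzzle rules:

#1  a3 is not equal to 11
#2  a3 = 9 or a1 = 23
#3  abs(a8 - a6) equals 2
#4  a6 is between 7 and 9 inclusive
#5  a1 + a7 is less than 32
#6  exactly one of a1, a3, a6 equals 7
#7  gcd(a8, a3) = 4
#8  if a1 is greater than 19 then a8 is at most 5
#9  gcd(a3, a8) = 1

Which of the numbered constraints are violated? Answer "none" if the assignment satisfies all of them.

Violated: 3, 7, 8.

#1 a3 = 9, and 9 ≠ 11 — holds.
#2 a3 = 9 = 9 (first disjunct) — holds.
#3 abs(7 - 7) = 0, not 2 — does not hold.
#4 a6 = 7 lies in [7, 9] — holds.
#5 a1 + a7 = 20 + 10 = 30; 30 < 32 — holds.
#6 a1=20, a3=9, a6=7; 1 of them equals 7 — holds.
#7 gcd(7, 9) = 1, not 4 — does not hold.
#8 a1 = 20 > 19, so we need a8 ≤ 5; but a8 = 7 > 5 — does not hold.
#9 gcd(9, 7) = 1 — holds.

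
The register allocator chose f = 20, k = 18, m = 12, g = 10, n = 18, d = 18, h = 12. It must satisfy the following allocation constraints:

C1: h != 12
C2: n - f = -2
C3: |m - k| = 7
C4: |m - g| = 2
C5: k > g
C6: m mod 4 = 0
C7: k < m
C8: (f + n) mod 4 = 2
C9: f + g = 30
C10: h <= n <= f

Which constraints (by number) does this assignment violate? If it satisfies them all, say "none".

Constraints 1, 3, and 7 do not hold.

C1: h = 12, but 12 is required to differ — does not hold.
C2: n - f = 18 - 20 = -2 — holds.
C3: |12 - 18| = 6, not 7 — does not hold.
C4: |12 - 10| = 2 — holds.
C5: k = 18, g = 10; 18 > 10 — holds.
C6: 12 mod 4 = 0 — holds.
C7: k = 18, m = 12; 18 ≥ 12 (want <) — does not hold.
C8: f + n = 38; 38 mod 4 = 2 — holds.
C9: f + g = 20 + 10 = 30 — holds.
C10: values 12 <= 18 <= 20 — holds.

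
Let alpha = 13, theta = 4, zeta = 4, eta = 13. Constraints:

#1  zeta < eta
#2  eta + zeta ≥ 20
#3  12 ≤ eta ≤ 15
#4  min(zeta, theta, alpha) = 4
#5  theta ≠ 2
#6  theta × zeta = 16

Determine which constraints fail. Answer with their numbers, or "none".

The assignment fails constraint 2.

#1 zeta = 4, eta = 13; 4 < 13 — holds.
#2 eta + zeta = 13 + 4 = 17; 17 < 20, bound 20 not met — fails.
#3 eta = 13 lies in [12, 15] — holds.
#4 min(4, 4, 13) = 4 — holds.
#5 theta = 4, and 4 ≠ 2 — holds.
#6 theta × zeta = 4 × 4 = 16 — holds.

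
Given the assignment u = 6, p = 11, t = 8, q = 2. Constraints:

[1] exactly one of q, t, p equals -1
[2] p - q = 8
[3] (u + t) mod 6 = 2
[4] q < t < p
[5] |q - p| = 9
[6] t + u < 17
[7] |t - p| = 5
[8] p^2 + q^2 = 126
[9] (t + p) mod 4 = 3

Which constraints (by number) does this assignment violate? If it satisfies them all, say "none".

The assignment fails constraints 1, 2, 7, and 8.

[1] q=2, t=8, p=11; 0 of them equal -1, not exactly one  ✘
[2] p - q = 11 - 2 = 9, not 8  ✘
[3] u + t = 14; 14 mod 6 = 2  ✔
[4] values 2 < 8 < 11  ✔
[5] |2 - 11| = 9  ✔
[6] t + u = 8 + 6 = 14; 14 < 17  ✔
[7] |8 - 11| = 3, not 5  ✘
[8] p^2 + q^2 = 11^2 + 2^2 = 121 + 4 = 125, not 126  ✘
[9] t + p = 19; 19 mod 4 = 3  ✔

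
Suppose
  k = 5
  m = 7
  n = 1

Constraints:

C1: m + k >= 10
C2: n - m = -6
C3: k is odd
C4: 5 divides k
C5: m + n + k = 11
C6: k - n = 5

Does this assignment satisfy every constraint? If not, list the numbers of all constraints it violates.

C1: m + k = 7 + 5 = 12; 12 ≥ 10  true
C2: n - m = 1 - 7 = -6  true
C3: k = 5 is odd  true
C4: 5 / 5 = 1, so 5 divides 5  true
C5: m + n + k = 7 + 1 + 5 = 13, not 11  false
C6: k - n = 5 - 1 = 4, not 5  false

No — constraints 5 and 6 are not satisfied.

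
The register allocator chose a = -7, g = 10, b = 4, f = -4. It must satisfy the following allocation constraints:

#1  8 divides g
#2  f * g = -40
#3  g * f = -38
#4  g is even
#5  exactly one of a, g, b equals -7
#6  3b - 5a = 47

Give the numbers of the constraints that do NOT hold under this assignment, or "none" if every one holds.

The assignment fails constraints 1, 3.

#1 10 = 8*1 + 2, so 8 does not divide 10 — violated.
#2 f * g = -4 * 10 = -40 — OK.
#3 g * f = 10 * (-4) = -40, not -38 — violated.
#4 g = 10 is even — OK.
#5 a=-7, g=10, b=4; 1 of them equals -7 — OK.
#6 3b - 5a = 3(4) - 5(-7) = 47 — OK.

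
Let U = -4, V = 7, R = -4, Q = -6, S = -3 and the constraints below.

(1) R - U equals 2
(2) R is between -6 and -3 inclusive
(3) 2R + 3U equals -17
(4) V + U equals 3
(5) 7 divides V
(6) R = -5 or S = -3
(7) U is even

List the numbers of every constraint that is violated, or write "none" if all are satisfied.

Violated: 1 and 3.

(1) R - U = -4 - (-4) = 0, not 2  ✗
(2) R = -4 lies in [-6, -3]  ✓
(3) 2R + 3U = 2(-4) + 3(-4) = -20, not -17  ✗
(4) V + U = 7 + (-4) = 3  ✓
(5) 7 / 7 = 1, so 7 divides 7  ✓
(6) R = -4 ≠ -5, but S = -3 = -3 (second disjunct)  ✓
(7) U = -4 is even  ✓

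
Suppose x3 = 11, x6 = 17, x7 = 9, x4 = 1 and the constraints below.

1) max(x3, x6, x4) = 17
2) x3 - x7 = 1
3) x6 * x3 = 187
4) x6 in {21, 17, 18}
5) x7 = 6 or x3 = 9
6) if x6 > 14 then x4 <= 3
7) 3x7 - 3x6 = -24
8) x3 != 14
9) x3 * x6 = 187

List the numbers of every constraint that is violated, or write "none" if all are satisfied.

The assignment fails constraints 2, 5.

1) max(11, 17, 1) = 17 — holds.
2) x3 - x7 = 11 - 9 = 2, not 1 — fails.
3) x6 * x3 = 17 * 11 = 187 — holds.
4) x6 = 17 is in {21, 17, 18} — holds.
5) x7 = 9 ≠ 6 and x3 = 11 ≠ 9; both disjuncts false — fails.
6) x6 = 17 > 14, so we need x4 ≤ 3; x4 = 1 ≤ 3 — holds.
7) 3x7 - 3x6 = 3(9) - 3(17) = -24 — holds.
8) x3 = 11, and 11 ≠ 14 — holds.
9) x3 * x6 = 11 * 17 = 187 — holds.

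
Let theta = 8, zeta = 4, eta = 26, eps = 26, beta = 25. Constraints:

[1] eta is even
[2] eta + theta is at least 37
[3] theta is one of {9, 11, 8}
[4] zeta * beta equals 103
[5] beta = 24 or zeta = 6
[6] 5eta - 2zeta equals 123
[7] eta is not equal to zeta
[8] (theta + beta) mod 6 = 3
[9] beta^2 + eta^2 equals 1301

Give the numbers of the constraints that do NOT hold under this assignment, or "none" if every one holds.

[1] eta = 26 is even  yes
[2] eta + theta = 26 + 8 = 34; 34 < 37, bound 37 not met  no
[3] theta = 8 is in {9, 11, 8}  yes
[4] zeta * beta = 4 * 25 = 100, not 103  no
[5] beta = 25 ≠ 24 and zeta = 4 ≠ 6; both disjuncts false  no
[6] 5eta - 2zeta = 5(26) - 2(4) = 122, not 123  no
[7] eta = 26, zeta = 4; distinct  yes
[8] theta + beta = 33; 33 mod 6 = 3  yes
[9] beta^2 + eta^2 = 25^2 + 26^2 = 625 + 676 = 1301  yes

The assignment fails constraints 2, 4, 5, and 6.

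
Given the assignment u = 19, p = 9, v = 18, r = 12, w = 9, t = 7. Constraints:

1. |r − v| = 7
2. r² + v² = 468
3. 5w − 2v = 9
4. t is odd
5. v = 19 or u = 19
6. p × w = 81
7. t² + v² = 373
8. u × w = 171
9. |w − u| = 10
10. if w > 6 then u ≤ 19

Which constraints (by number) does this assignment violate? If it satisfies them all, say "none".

1. |12 − 18| = 6, not 7  FAIL
2. r² + v² = 12² + 18² = 144 + 324 = 468  OK
3. 5w − 2v = 5(9) − 2(18) = 9  OK
4. t = 7 is odd  OK
5. v = 18 ≠ 19, but u = 19 = 19 (second disjunct)  OK
6. p × w = 9 × 9 = 81  OK
7. t² + v² = 7² + 18² = 49 + 324 = 373  OK
8. u × w = 19 × 9 = 171  OK
9. |9 − 19| = 10  OK
10. w = 9 > 6, so we need u ≤ 19; u = 19 ≤ 19  OK

No — constraint 1 is not satisfied.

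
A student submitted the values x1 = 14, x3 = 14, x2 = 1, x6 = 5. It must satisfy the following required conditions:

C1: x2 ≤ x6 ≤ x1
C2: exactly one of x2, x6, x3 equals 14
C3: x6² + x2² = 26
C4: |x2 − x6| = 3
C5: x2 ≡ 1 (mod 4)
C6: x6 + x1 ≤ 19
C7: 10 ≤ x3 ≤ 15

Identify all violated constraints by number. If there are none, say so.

C1: values 1 ≤ 5 ≤ 14  ✔
C2: x2=1, x6=5, x3=14; 1 of them equals 14  ✔
C3: x6² + x2² = 5² + 1² = 25 + 1 = 26  ✔
C4: |1 − 5| = 4, not 3  ✘
C5: 1 mod 4 = 1  ✔
C6: x6 + x1 = 5 + 14 = 19; 19 ≤ 19  ✔
C7: x3 = 14 lies in [10, 15]  ✔

Violated: 4.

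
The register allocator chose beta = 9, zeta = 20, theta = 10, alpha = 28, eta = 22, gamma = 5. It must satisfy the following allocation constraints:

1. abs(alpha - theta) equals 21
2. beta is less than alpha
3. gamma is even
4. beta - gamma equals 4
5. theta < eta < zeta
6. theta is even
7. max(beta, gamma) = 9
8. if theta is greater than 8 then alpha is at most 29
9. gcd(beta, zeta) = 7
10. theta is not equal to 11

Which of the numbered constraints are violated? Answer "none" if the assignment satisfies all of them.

Violated: 1, 3, 5, 9.

1. abs(28 - 10) = 18, not 21  ✗
2. beta = 9, alpha = 28; 9 < 28  ✓
3. gamma = 5 is odd  ✗
4. beta - gamma = 9 - 5 = 4  ✓
5. values 10, 22, 20; eta = 22 is not < zeta = 20  ✗
6. theta = 10 is even  ✓
7. max(9, 5) = 9  ✓
8. theta = 10 > 8, so we need alpha ≤ 29; alpha = 28 ≤ 29  ✓
9. gcd(9, 20) = 1, not 7  ✗
10. theta = 10, and 10 ≠ 11  ✓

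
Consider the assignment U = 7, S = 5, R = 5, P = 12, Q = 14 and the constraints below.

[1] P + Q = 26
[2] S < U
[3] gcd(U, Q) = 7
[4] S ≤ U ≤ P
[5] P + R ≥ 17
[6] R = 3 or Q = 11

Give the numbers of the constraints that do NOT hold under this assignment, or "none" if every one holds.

[1] P + Q = 12 + 14 = 26 — holds.
[2] S = 5, U = 7; 5 < 7 — holds.
[3] gcd(7, 14) = 7 — holds.
[4] values 5 ≤ 7 ≤ 12 — holds.
[5] P + R = 12 + 5 = 17; 17 ≥ 17 — holds.
[6] R = 5 ≠ 3 and Q = 14 ≠ 11; both disjuncts false — does not hold.

Constraint 6 does not hold.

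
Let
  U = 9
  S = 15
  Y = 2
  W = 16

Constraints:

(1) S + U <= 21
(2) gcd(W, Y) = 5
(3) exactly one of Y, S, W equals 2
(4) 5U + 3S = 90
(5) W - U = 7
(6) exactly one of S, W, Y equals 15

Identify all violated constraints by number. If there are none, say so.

(1) S + U = 15 + 9 = 24; 24 > 21, bound 21 not met — violated.
(2) gcd(16, 2) = 2, not 5 — violated.
(3) Y=2, S=15, W=16; 1 of them equals 2 — OK.
(4) 5U + 3S = 5(9) + 3(15) = 90 — OK.
(5) W - U = 16 - 9 = 7 — OK.
(6) S=15, W=16, Y=2; 1 of them equals 15 — OK.

Constraints 1, 2 do not hold.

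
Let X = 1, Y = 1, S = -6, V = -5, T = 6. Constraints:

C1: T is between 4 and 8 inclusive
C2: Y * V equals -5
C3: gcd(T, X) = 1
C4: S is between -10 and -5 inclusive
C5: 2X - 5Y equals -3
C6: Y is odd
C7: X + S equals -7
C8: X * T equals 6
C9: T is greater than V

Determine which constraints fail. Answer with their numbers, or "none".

C1: T = 6 lies in [4, 8] — OK.
C2: Y * V = 1 * (-5) = -5 — OK.
C3: gcd(6, 1) = 1 — OK.
C4: S = -6 lies in [-10, -5] — OK.
C5: 2X - 5Y = 2(1) - 5(1) = -3 — OK.
C6: Y = 1 is odd — OK.
C7: X + S = 1 + (-6) = -5, not -7 — violated.
C8: X * T = 1 * 6 = 6 — OK.
C9: T = 6, V = -5; 6 > -5 — OK.

The assignment fails constraint 7.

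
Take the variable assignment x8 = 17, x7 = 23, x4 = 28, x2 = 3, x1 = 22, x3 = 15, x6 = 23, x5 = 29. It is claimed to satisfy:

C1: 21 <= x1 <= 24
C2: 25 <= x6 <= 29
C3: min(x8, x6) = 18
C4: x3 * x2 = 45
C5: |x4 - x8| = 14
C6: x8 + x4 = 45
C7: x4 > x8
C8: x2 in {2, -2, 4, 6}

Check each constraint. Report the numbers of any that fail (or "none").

Constraints 2, 3, 5, and 8 are violated.

C1: x1 = 22 lies in [21, 24] — holds.
C2: x6 = 23 is outside [25, 29] — fails.
C3: min(17, 23) = 17, not 18 — fails.
C4: x3 * x2 = 15 * 3 = 45 — holds.
C5: |28 - 17| = 11, not 14 — fails.
C6: x8 + x4 = 17 + 28 = 45 — holds.
C7: x4 = 28, x8 = 17; 28 > 17 — holds.
C8: x2 = 3 is not in {2, -2, 4, 6} — fails.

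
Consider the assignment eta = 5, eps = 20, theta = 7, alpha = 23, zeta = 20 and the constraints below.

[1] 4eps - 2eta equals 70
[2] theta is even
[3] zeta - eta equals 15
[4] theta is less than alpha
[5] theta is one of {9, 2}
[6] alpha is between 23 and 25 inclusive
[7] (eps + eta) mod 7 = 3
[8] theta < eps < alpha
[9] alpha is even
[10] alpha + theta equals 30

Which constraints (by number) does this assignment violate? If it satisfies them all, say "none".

Constraints 2, 5, 7, and 9 are violated.

[1] 4eps - 2eta = 4(20) - 2(5) = 70  ✓
[2] theta = 7 is odd  ✗
[3] zeta - eta = 20 - 5 = 15  ✓
[4] theta = 7, alpha = 23; 7 < 23  ✓
[5] theta = 7 is not in {9, 2}  ✗
[6] alpha = 23 lies in [23, 25]  ✓
[7] eps + eta = 25; 25 mod 7 = 4, not 3  ✗
[8] values 7 < 20 < 23  ✓
[9] alpha = 23 is odd  ✗
[10] alpha + theta = 23 + 7 = 30  ✓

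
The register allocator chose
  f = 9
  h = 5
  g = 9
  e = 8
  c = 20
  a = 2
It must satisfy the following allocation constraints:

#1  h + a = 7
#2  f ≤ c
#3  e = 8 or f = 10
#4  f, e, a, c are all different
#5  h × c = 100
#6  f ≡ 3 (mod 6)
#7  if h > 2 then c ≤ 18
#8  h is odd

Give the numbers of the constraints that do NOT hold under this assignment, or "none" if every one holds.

No — constraint 7 is not satisfied.

#1 h + a = 5 + 2 = 7 — holds.
#2 f = 9, c = 20; 9 ≤ 20 — holds.
#3 e = 8 = 8 (first disjunct) — holds.
#4 values 9, 8, 2, 20 are pairwise distinct — holds.
#5 h × c = 5 × 20 = 100 — holds.
#6 9 mod 6 = 3 — holds.
#7 h = 5 > 2, so we need c ≤ 18; but c = 20 > 18 — fails.
#8 h = 5 is odd — holds.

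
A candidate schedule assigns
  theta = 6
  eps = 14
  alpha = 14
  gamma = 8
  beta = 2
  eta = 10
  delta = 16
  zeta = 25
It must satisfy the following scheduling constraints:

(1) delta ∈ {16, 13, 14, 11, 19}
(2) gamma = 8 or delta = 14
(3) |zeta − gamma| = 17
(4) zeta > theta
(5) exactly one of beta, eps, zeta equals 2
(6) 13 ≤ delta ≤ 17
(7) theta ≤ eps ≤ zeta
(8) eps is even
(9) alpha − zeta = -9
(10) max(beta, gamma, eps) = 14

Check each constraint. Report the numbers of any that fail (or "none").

The assignment fails constraint 9.

(1) delta = 16 is in {16, 13, 14, 11, 19} — holds.
(2) gamma = 8 = 8 (first disjunct) — holds.
(3) |25 − 8| = 17 — holds.
(4) zeta = 25, theta = 6; 25 > 6 — holds.
(5) beta=2, eps=14, zeta=25; 1 of them equals 2 — holds.
(6) delta = 16 lies in [13, 17] — holds.
(7) values 6 ≤ 14 ≤ 25 — holds.
(8) eps = 14 is even — holds.
(9) alpha − zeta = 14 − 25 = -11, not -9 — does not hold.
(10) max(2, 8, 14) = 14 — holds.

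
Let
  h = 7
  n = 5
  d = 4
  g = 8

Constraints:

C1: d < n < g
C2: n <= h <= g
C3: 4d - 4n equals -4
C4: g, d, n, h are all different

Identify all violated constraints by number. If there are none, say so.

All constraints are satisfied.

C1: values 4 < 5 < 8 — holds.
C2: values 5 <= 7 <= 8 — holds.
C3: 4d - 4n = 4(4) - 4(5) = -4 — holds.
C4: values 8, 4, 5, 7 are pairwise distinct — holds.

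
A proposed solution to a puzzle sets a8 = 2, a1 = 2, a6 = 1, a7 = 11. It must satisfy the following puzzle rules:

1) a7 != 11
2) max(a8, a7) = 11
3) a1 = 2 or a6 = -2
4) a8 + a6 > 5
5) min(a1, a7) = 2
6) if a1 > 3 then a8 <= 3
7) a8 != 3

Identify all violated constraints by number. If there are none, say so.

1) a7 = 11, but 11 is required to differ — does not hold.
2) max(2, 11) = 11 — holds.
3) a1 = 2 = 2 (first disjunct) — holds.
4) a8 + a6 = 2 + 1 = 3; 3 ≤ 5, bound 5 not met — does not hold.
5) min(2, 11) = 2 — holds.
6) a1 = 2, not > 3; antecedent false, conditional vacuously true — holds.
7) a8 = 2, and 2 ≠ 3 — holds.

No — constraints 1, 4 are not satisfied.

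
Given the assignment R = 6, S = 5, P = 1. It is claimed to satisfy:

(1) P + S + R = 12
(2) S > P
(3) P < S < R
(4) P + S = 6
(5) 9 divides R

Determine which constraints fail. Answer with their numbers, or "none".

(1) P + S + R = 1 + 5 + 6 = 12 — holds.
(2) S = 5, P = 1; 5 > 1 — holds.
(3) values 1 < 5 < 6 — holds.
(4) P + S = 1 + 5 = 6 — holds.
(5) 6 = 9*0 + 6, so 9 does not divide 6 — fails.

Constraint 5 does not hold.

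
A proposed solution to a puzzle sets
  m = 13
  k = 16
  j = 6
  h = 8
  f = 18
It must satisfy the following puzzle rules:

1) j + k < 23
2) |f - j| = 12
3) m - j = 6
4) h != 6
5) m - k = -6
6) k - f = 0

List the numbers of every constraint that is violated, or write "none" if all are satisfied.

Violated: 3, 5, and 6.

1) j + k = 6 + 16 = 22; 22 < 23  ✓
2) |18 - 6| = 12  ✓
3) m - j = 13 - 6 = 7, not 6  ✗
4) h = 8, and 8 ≠ 6  ✓
5) m - k = 13 - 16 = -3, not -6  ✗
6) k - f = 16 - 18 = -2, not 0  ✗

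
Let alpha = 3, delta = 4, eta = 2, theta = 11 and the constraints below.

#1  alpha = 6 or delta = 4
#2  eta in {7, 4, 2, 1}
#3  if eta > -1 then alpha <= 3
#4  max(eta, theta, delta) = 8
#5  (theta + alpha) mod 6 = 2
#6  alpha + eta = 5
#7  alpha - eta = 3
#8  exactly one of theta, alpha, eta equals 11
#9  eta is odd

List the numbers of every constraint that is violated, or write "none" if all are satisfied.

#1 alpha = 3 ≠ 6, but delta = 4 = 4 (second disjunct)  ✓
#2 eta = 2 is in {7, 4, 2, 1}  ✓
#3 eta = 2 > -1, so we need alpha ≤ 3; alpha = 3 ≤ 3  ✓
#4 max(2, 11, 4) = 11, not 8  ✗
#5 theta + alpha = 14; 14 mod 6 = 2  ✓
#6 alpha + eta = 3 + 2 = 5  ✓
#7 alpha - eta = 3 - 2 = 1, not 3  ✗
#8 theta=11, alpha=3, eta=2; 1 of them equals 11  ✓
#9 eta = 2 is even  ✗

Violated: 4, 7, and 9.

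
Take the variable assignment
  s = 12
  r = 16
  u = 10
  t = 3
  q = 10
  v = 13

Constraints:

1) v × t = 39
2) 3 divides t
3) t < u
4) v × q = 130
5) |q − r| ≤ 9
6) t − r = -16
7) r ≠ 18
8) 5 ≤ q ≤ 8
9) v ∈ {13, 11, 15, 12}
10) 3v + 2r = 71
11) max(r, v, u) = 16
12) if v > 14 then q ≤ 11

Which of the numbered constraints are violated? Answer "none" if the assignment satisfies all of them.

1) v × t = 13 × 3 = 39  OK
2) 3 / 3 = 1, so 3 divides 3  OK
3) t = 3, u = 10; 3 < 10  OK
4) v × q = 13 × 10 = 130  OK
5) |10 − 16| = 6; 6 ≤ 9  OK
6) t − r = 3 − 16 = -13, not -16  FAIL
7) r = 16, and 16 ≠ 18  OK
8) q = 10 is outside [5, 8]  FAIL
9) v = 13 is in {13, 11, 15, 12}  OK
10) 3v + 2r = 3(13) + 2(16) = 71  OK
11) max(16, 13, 10) = 16  OK
12) v = 13, not > 14; antecedent false, conditional vacuously true  OK

Constraints 6 and 8 do not hold.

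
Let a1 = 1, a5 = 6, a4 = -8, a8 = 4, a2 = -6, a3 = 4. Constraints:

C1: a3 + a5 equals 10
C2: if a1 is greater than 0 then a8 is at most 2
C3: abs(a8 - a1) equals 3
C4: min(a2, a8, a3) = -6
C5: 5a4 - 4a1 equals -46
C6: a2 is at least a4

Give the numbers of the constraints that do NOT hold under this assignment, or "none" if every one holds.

C1: a3 + a5 = 4 + 6 = 10 — satisfied.
C2: a1 = 1 > 0, so we need a8 ≤ 2; but a8 = 4 > 2 — violated.
C3: abs(4 - 1) = 3 — satisfied.
C4: min(-6, 4, 4) = -6 — satisfied.
C5: 5a4 - 4a1 = 5(-8) - 4(1) = -44, not -46 — violated.
C6: a2 = -6, a4 = -8; -6 ≥ -8 — satisfied.

No — constraints 2 and 5 are not satisfied.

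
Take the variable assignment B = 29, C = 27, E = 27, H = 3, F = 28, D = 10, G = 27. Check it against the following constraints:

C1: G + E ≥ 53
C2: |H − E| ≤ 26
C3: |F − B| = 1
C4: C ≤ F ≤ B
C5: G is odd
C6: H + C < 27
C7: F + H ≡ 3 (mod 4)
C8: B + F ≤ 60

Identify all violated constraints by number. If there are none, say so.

Constraint 6 is violated.

C1: G + E = 27 + 27 = 54; 54 ≥ 53 — holds.
C2: |3 − 27| = 24; 24 ≤ 26 — holds.
C3: |28 − 29| = 1 — holds.
C4: values 27 ≤ 28 ≤ 29 — holds.
C5: G = 27 is odd — holds.
C6: H + C = 3 + 27 = 30; 30 ≥ 27, bound 27 not met — fails.
C7: F + H = 31; 31 mod 4 = 3 — holds.
C8: B + F = 29 + 28 = 57; 57 ≤ 60 — holds.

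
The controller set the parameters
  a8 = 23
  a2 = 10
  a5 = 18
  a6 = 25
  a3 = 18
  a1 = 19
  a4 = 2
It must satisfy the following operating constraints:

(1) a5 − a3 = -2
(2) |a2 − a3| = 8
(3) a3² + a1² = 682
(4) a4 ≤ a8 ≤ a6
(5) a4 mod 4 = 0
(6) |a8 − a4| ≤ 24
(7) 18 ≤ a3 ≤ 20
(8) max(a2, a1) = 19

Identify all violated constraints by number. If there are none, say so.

(1) a5 − a3 = 18 − 18 = 0, not -2  no
(2) |10 − 18| = 8  yes
(3) a3² + a1² = 18² + 19² = 324 + 361 = 685, not 682  no
(4) values 2 ≤ 23 ≤ 25  yes
(5) 2 mod 4 = 2, not 0  no
(6) |23 − 2| = 21; 21 ≤ 24  yes
(7) a3 = 18 lies in [18, 20]  yes
(8) max(10, 19) = 19  yes

Constraints 1, 3, and 5 do not hold.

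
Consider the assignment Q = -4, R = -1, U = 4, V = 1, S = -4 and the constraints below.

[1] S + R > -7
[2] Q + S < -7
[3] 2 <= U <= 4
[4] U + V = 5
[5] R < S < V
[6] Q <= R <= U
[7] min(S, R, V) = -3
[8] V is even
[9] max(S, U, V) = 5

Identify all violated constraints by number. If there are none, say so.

No — constraints 5, 7, 8, 9 are not satisfied.

[1] S + R = -4 + (-1) = -5; -5 > -7  ✔
[2] Q + S = -4 + (-4) = -8; -8 < -7  ✔
[3] U = 4 lies in [2, 4]  ✔
[4] U + V = 4 + 1 = 5  ✔
[5] values -1, -4, 1; R = -1 is not < S = -4  ✘
[6] values -4 <= -1 <= 4  ✔
[7] min(-4, -1, 1) = -4, not -3  ✘
[8] V = 1 is odd  ✘
[9] max(-4, 4, 1) = 4, not 5  ✘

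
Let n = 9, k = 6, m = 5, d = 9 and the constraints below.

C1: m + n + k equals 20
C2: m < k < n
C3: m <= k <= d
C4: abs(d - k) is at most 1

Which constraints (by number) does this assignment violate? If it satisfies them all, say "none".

C1: m + n + k = 5 + 9 + 6 = 20 — satisfied.
C2: values 5 < 6 < 9 — satisfied.
C3: values 5 <= 6 <= 9 — satisfied.
C4: abs(9 - 6) = 3; 3 > 1, exceeds bound 1 — violated.

The assignment fails constraint 4.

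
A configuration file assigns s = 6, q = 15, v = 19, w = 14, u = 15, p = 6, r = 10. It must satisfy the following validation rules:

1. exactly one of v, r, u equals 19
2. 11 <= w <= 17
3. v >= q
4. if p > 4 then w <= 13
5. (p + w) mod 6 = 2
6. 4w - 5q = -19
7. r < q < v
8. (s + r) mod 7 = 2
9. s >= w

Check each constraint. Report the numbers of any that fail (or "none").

1. v=19, r=10, u=15; 1 of them equals 19 — OK.
2. w = 14 lies in [11, 17] — OK.
3. v = 19, q = 15; 19 ≥ 15 — OK.
4. p = 6 > 4, so we need w ≤ 13; but w = 14 > 13 — violated.
5. p + w = 20; 20 mod 6 = 2 — OK.
6. 4w - 5q = 4(14) - 5(15) = -19 — OK.
7. values 10 < 15 < 19 — OK.
8. s + r = 16; 16 mod 7 = 2 — OK.
9. s = 6, w = 14; 6 < 14 (want ≥) — violated.

Constraints 4 and 9 are violated.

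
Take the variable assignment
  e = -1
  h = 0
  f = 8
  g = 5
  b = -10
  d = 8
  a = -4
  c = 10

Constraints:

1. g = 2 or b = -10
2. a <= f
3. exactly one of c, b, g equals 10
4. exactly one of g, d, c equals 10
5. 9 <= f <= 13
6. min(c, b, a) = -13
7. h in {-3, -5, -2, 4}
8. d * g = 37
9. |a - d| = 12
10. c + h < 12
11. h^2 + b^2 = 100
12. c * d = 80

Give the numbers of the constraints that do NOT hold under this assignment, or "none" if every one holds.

Constraints 5, 6, 7, and 8 do not hold.

1. g = 5 ≠ 2, but b = -10 = -10 (second disjunct)  true
2. a = -4, f = 8; -4 ≤ 8  true
3. c=10, b=-10, g=5; 1 of them equals 10  true
4. g=5, d=8, c=10; 1 of them equals 10  true
5. f = 8 is outside [9, 13]  false
6. min(10, -10, -4) = -10, not -13  false
7. h = 0 is not in {-3, -5, -2, 4}  false
8. d * g = 8 * 5 = 40, not 37  false
9. |-4 - 8| = 12  true
10. c + h = 10 + 0 = 10; 10 < 12  true
11. h^2 + b^2 = 0^2 + (-10)^2 = 0 + 100 = 100  true
12. c * d = 10 * 8 = 80  true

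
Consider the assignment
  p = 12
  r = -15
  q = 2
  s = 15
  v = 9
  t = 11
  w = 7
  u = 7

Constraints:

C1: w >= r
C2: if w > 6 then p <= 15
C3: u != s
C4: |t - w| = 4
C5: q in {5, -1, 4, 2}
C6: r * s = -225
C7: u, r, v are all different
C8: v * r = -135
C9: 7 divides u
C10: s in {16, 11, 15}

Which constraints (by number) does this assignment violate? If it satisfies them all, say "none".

C1: w = 7, r = -15; 7 ≥ -15 — holds.
C2: w = 7 > 6, so we need p ≤ 15; p = 12 ≤ 15 — holds.
C3: u = 7, s = 15; distinct — holds.
C4: |11 - 7| = 4 — holds.
C5: q = 2 is in {5, -1, 4, 2} — holds.
C6: r * s = -15 * 15 = -225 — holds.
C7: values 7, -15, 9 are pairwise distinct — holds.
C8: v * r = 9 * (-15) = -135 — holds.
C9: 7 / 7 = 1, so 7 divides 7 — holds.
C10: s = 15 is in {16, 11, 15} — holds.

No violations.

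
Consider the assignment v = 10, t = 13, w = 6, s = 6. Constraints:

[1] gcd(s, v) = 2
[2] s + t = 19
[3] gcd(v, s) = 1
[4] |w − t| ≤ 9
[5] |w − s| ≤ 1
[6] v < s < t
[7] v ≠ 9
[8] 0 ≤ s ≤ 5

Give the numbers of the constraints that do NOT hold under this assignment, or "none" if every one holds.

Constraints 3, 6, and 8 are violated.

[1] gcd(6, 10) = 2 — OK.
[2] s + t = 6 + 13 = 19 — OK.
[3] gcd(10, 6) = 2, not 1 — violated.
[4] |6 − 13| = 7; 7 ≤ 9 — OK.
[5] |6 − 6| = 0; 0 ≤ 1 — OK.
[6] values 10, 6, 13; v = 10 is not < s = 6 — violated.
[7] v = 10, and 10 ≠ 9 — OK.
[8] s = 6 is outside [0, 5] — violated.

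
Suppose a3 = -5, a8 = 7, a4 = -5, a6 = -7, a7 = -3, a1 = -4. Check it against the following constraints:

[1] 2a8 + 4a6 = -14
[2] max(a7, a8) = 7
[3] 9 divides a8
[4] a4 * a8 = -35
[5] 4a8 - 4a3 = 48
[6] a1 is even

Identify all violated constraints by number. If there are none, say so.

Constraint 3 does not hold.

[1] 2a8 + 4a6 = 2(7) + 4(-7) = -14 — OK.
[2] max(-3, 7) = 7 — OK.
[3] 7 = 9*0 + 7, so 9 does not divide 7 — violated.
[4] a4 * a8 = -5 * 7 = -35 — OK.
[5] 4a8 - 4a3 = 4(7) - 4(-5) = 48 — OK.
[6] a1 = -4 is even — OK.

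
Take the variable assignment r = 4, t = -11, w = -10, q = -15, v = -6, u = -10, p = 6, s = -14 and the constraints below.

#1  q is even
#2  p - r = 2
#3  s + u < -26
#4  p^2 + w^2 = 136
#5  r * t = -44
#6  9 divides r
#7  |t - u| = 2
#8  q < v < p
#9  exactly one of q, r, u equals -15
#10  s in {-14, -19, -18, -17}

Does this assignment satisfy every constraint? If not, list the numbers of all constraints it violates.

#1 q = -15 is odd  FAIL
#2 p - r = 6 - 4 = 2  OK
#3 s + u = -14 + (-10) = -24; -24 ≥ -26, bound -26 not met  FAIL
#4 p^2 + w^2 = 6^2 + (-10)^2 = 36 + 100 = 136  OK
#5 r * t = 4 * (-11) = -44  OK
#6 4 = 9*0 + 4, so 9 does not divide 4  FAIL
#7 |-11 - (-10)| = 1, not 2  FAIL
#8 values -15 < -6 < 6  OK
#9 q=-15, r=4, u=-10; 1 of them equals -15  OK
#10 s = -14 is in {-14, -19, -18, -17}  OK

Constraints 1, 3, 6, and 7 are violated.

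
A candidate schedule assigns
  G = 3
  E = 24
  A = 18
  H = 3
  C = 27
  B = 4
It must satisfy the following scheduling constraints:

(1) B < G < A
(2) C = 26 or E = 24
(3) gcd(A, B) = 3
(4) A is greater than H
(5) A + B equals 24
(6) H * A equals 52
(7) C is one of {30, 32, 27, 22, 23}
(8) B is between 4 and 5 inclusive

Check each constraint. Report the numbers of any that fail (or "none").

(1) values 4, 3, 18; B = 4 is not < G = 3 — violated.
(2) C = 27 ≠ 26, but E = 24 = 24 (second disjunct) — OK.
(3) gcd(18, 4) = 2, not 3 — violated.
(4) A = 18, H = 3; 18 > 3 — OK.
(5) A + B = 18 + 4 = 22, not 24 — violated.
(6) H * A = 3 * 18 = 54, not 52 — violated.
(7) C = 27 is in {30, 32, 27, 22, 23} — OK.
(8) B = 4 lies in [4, 5] — OK.

Violated: 1, 3, 5, and 6.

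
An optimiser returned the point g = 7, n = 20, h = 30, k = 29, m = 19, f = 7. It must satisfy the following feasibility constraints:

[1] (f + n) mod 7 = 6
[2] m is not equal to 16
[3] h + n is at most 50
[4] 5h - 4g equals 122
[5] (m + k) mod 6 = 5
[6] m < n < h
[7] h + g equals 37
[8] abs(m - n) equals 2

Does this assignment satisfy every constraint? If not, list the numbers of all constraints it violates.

[1] f + n = 27; 27 mod 7 = 6 — OK.
[2] m = 19, and 19 ≠ 16 — OK.
[3] h + n = 30 + 20 = 50; 50 ≤ 50 — OK.
[4] 5h - 4g = 5(30) - 4(7) = 122 — OK.
[5] m + k = 48; 48 mod 6 = 0, not 5 — violated.
[6] values 19 < 20 < 30 — OK.
[7] h + g = 30 + 7 = 37 — OK.
[8] abs(19 - 20) = 1, not 2 — violated.

Constraints 5, 8 do not hold.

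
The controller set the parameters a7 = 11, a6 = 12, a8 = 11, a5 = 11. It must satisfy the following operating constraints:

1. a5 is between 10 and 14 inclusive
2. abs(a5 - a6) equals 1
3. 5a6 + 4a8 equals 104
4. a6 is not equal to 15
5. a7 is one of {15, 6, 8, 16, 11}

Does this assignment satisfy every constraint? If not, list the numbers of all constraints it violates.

1. a5 = 11 lies in [10, 14] — holds.
2. abs(11 - 12) = 1 — holds.
3. 5a6 + 4a8 = 5(12) + 4(11) = 104 — holds.
4. a6 = 12, and 12 ≠ 15 — holds.
5. a7 = 11 is in {15, 6, 8, 16, 11} — holds.

Yes — all constraints hold.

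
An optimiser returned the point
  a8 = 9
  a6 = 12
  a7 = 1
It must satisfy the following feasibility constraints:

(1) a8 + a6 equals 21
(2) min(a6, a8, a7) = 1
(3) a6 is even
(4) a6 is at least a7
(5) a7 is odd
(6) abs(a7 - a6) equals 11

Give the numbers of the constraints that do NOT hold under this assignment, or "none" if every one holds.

(1) a8 + a6 = 9 + 12 = 21  OK
(2) min(12, 9, 1) = 1  OK
(3) a6 = 12 is even  OK
(4) a6 = 12, a7 = 1; 12 ≥ 1  OK
(5) a7 = 1 is odd  OK
(6) abs(1 - 12) = 11  OK

Yes — all constraints hold.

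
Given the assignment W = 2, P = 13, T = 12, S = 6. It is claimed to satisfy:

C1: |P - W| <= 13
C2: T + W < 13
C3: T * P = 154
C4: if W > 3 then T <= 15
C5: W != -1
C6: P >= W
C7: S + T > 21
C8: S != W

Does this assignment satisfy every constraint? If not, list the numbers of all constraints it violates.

C1: |13 - 2| = 11; 11 ≤ 13  ✓
C2: T + W = 12 + 2 = 14; 14 ≥ 13, bound 13 not met  ✗
C3: T * P = 12 * 13 = 156, not 154  ✗
C4: W = 2, not > 3; antecedent false, conditional vacuously true  ✓
C5: W = 2, and 2 ≠ -1  ✓
C6: P = 13, W = 2; 13 ≥ 2  ✓
C7: S + T = 6 + 12 = 18; 18 ≤ 21, bound 21 not met  ✗
C8: S = 6, W = 2; distinct  ✓

Constraints 2, 3, and 7 do not hold.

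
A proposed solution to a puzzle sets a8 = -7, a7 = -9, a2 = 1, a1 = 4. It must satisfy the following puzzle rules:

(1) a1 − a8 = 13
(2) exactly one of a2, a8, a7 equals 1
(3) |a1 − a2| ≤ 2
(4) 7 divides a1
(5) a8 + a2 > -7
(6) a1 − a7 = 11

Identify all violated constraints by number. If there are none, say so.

The assignment fails constraints 1, 3, 4, 6.

(1) a1 − a8 = 4 − (-7) = 11, not 13 — does not hold.
(2) a2=1, a8=-7, a7=-9; 1 of them equals 1 — holds.
(3) |4 − 1| = 3; 3 > 2, exceeds bound 2 — does not hold.
(4) 4 = 7×0 + 4, so 7 does not divide 4 — does not hold.
(5) a8 + a2 = -7 + 1 = -6; -6 > -7 — holds.
(6) a1 − a7 = 4 − (-9) = 13, not 11 — does not hold.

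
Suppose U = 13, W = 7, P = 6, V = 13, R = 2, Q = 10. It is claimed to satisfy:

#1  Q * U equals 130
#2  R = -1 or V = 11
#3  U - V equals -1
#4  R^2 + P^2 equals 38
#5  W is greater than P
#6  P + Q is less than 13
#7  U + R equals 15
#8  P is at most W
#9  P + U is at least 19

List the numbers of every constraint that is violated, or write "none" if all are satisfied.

#1 Q * U = 10 * 13 = 130  holds
#2 R = 2 ≠ -1 and V = 13 ≠ 11; both disjuncts false  fails
#3 U - V = 13 - 13 = 0, not -1  fails
#4 R^2 + P^2 = 2^2 + 6^2 = 4 + 36 = 40, not 38  fails
#5 W = 7, P = 6; 7 > 6  holds
#6 P + Q = 6 + 10 = 16; 16 ≥ 13, bound 13 not met  fails
#7 U + R = 13 + 2 = 15  holds
#8 P = 6, W = 7; 6 ≤ 7  holds
#9 P + U = 6 + 13 = 19; 19 ≥ 19  holds

Constraints 2, 3, 4, and 6 are violated.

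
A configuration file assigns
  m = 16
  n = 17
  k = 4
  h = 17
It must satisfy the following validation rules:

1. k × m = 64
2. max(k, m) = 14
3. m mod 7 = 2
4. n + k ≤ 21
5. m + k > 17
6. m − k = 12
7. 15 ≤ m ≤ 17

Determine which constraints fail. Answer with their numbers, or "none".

Constraint 2 is violated.

1. k × m = 4 × 16 = 64 — satisfied.
2. max(4, 16) = 16, not 14 — violated.
3. 16 mod 7 = 2 — satisfied.
4. n + k = 17 + 4 = 21; 21 ≤ 21 — satisfied.
5. m + k = 16 + 4 = 20; 20 > 17 — satisfied.
6. m − k = 16 − 4 = 12 — satisfied.
7. m = 16 lies in [15, 17] — satisfied.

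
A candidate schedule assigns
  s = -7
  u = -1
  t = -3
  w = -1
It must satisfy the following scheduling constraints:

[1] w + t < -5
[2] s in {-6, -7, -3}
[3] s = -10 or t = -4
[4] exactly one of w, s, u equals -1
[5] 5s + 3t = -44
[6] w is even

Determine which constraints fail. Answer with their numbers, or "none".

[1] w + t = -1 + (-3) = -4; -4 ≥ -5, bound -5 not met — fails.
[2] s = -7 is in {-6, -7, -3} — holds.
[3] s = -7 ≠ -10 and t = -3 ≠ -4; both disjuncts false — fails.
[4] w=-1, s=-7, u=-1; 2 of them equal -1, not exactly one — fails.
[5] 5s + 3t = 5(-7) + 3(-3) = -44 — holds.
[6] w = -1 is odd — fails.

Constraints 1, 3, 4, and 6 do not hold.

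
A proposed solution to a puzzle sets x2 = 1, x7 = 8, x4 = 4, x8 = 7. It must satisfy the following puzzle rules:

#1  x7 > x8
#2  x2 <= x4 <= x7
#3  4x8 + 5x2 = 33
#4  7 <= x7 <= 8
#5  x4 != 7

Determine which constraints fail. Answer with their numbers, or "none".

#1 x7 = 8, x8 = 7; 8 > 7 — OK.
#2 values 1 <= 4 <= 8 — OK.
#3 4x8 + 5x2 = 4(7) + 5(1) = 33 — OK.
#4 x7 = 8 lies in [7, 8] — OK.
#5 x4 = 4, and 4 ≠ 7 — OK.

All constraints are satisfied.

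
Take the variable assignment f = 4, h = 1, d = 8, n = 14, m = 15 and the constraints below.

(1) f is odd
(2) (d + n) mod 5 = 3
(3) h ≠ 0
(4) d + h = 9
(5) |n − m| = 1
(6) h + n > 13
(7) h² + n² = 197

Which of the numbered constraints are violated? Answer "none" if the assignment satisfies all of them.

(1) f = 4 is even — violated.
(2) d + n = 22; 22 mod 5 = 2, not 3 — violated.
(3) h = 1, and 1 ≠ 0 — OK.
(4) d + h = 8 + 1 = 9 — OK.
(5) |14 − 15| = 1 — OK.
(6) h + n = 1 + 14 = 15; 15 > 13 — OK.
(7) h² + n² = 1² + 14² = 1 + 196 = 197 — OK.

Constraints 1 and 2 are violated.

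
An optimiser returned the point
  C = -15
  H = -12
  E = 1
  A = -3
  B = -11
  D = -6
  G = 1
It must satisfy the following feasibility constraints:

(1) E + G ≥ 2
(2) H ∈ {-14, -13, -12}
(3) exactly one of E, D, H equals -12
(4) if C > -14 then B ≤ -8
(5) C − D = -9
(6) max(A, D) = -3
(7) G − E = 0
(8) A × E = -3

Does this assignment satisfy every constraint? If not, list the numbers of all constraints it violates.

Yes — all constraints hold.

(1) E + G = 1 + 1 = 2; 2 ≥ 2 — holds.
(2) H = -12 is in {-14, -13, -12} — holds.
(3) E=1, D=-6, H=-12; 1 of them equals -12 — holds.
(4) C = -15, not > -14; antecedent false, conditional vacuously true — holds.
(5) C − D = -15 − (-6) = -9 — holds.
(6) max(-3, -6) = -3 — holds.
(7) G − E = 1 − 1 = 0 — holds.
(8) A × E = -3 × 1 = -3 — holds.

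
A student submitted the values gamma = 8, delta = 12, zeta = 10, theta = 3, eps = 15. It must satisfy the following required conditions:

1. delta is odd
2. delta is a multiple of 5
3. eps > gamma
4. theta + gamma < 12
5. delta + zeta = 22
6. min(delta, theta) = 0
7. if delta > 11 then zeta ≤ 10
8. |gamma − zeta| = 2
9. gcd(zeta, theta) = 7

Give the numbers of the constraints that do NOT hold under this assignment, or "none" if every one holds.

Constraints 1, 2, 6, and 9 do not hold.

1. delta = 12 is even  ✘
2. 12 = 5×2 + 2, so 5 does not divide 12  ✘
3. eps = 15, gamma = 8; 15 > 8  ✔
4. theta + gamma = 3 + 8 = 11; 11 < 12  ✔
5. delta + zeta = 12 + 10 = 22  ✔
6. min(12, 3) = 3, not 0  ✘
7. delta = 12 > 11, so we need zeta ≤ 10; zeta = 10 ≤ 10  ✔
8. |8 − 10| = 2  ✔
9. gcd(10, 3) = 1, not 7  ✘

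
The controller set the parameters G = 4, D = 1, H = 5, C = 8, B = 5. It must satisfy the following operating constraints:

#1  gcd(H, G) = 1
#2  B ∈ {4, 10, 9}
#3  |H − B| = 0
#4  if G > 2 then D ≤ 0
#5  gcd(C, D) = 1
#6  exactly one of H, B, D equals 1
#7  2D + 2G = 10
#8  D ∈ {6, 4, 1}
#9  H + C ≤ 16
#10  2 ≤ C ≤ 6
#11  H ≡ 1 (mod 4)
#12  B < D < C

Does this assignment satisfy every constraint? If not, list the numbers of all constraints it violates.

Constraints 2, 4, 10, 12 are violated.

#1 gcd(5, 4) = 1 — satisfied.
#2 B = 5 is not in {4, 10, 9} — violated.
#3 |5 − 5| = 0 — satisfied.
#4 G = 4 > 2, so we need D ≤ 0; but D = 1 > 0 — violated.
#5 gcd(8, 1) = 1 — satisfied.
#6 H=5, B=5, D=1; 1 of them equals 1 — satisfied.
#7 2D + 2G = 2(1) + 2(4) = 10 — satisfied.
#8 D = 1 is in {6, 4, 1} — satisfied.
#9 H + C = 5 + 8 = 13; 13 ≤ 16 — satisfied.
#10 C = 8 is outside [2, 6] — violated.
#11 5 mod 4 = 1 — satisfied.
#12 values 5, 1, 8; B = 5 is not < D = 1 — violated.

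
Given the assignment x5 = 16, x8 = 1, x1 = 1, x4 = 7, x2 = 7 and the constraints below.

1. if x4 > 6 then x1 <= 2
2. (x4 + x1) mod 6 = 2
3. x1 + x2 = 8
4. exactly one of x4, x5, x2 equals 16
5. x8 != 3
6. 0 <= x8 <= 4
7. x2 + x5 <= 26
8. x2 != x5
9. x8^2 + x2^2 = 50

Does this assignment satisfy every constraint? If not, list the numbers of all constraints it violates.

1. x4 = 7 > 6, so we need x1 ≤ 2; x1 = 1 ≤ 2 — holds.
2. x4 + x1 = 8; 8 mod 6 = 2 — holds.
3. x1 + x2 = 1 + 7 = 8 — holds.
4. x4=7, x5=16, x2=7; 1 of them equals 16 — holds.
5. x8 = 1, and 1 ≠ 3 — holds.
6. x8 = 1 lies in [0, 4] — holds.
7. x2 + x5 = 7 + 16 = 23; 23 ≤ 26 — holds.
8. x2 = 7, x5 = 16; distinct — holds.
9. x8^2 + x2^2 = 1^2 + 7^2 = 1 + 49 = 50 — holds.

All constraints are satisfied.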